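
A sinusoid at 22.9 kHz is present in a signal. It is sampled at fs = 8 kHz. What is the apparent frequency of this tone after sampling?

22.9 kHz mod fs = 6.9 kHz.
6.9 kHz > fs/2 = 4 kHz, folds to fs − 6.9 kHz = 1.1 kHz.

1.1 kHz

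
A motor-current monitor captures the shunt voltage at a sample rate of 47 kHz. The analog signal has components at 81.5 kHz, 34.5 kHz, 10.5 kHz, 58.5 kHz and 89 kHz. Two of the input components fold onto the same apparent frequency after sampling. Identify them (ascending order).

34.5 kHz, 81.5 kHz

fs/2 = 23.5 kHz.
81.5 kHz mod fs = 34.5 kHz.
34.5 kHz > fs/2 = 23.5 kHz, folds to fs − 34.5 kHz = 12.5 kHz.
34.5 kHz > fs/2 = 23.5 kHz, folds to fs − 34.5 kHz = 12.5 kHz.
10.5 kHz ≤ fs/2 = 23.5 kHz, passes unchanged.
58.5 kHz mod fs = 11.5 kHz.
11.5 kHz ≤ fs/2 = 23.5 kHz, appears at 11.5 kHz.
89 kHz mod fs = 42 kHz.
42 kHz > fs/2 = 23.5 kHz, folds to fs − 42 kHz = 5 kHz.
34.5 kHz and 81.5 kHz both map to 12.5 kHz.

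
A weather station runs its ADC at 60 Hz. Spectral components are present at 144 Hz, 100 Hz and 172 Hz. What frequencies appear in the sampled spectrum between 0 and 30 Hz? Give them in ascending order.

8 Hz, 20 Hz, 24 Hz

fs/2 = 30 Hz.
144 Hz mod fs = 24 Hz.
24 Hz ≤ fs/2 = 30 Hz, appears at 24 Hz.
100 Hz mod fs = 40 Hz.
40 Hz > fs/2 = 30 Hz, folds to fs − 40 Hz = 20 Hz.
172 Hz mod fs = 52 Hz.
52 Hz > fs/2 = 30 Hz, folds to fs − 52 Hz = 8 Hz.
Distinct values: {8 Hz, 20 Hz, 24 Hz}.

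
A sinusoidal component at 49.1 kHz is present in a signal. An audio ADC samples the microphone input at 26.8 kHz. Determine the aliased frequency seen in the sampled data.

49.1 kHz mod fs = 22.3 kHz.
22.3 kHz > fs/2 = 13.4 kHz, folds to fs − 22.3 kHz = 4.5 kHz.

4.5 kHz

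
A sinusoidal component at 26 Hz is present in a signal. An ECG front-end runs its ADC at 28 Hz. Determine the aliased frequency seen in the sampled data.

26 Hz > fs/2 = 14 Hz, folds to fs − 26 Hz = 2 Hz.

2 Hz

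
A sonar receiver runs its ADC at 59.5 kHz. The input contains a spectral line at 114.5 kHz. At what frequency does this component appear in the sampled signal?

4.5 kHz

114.5 kHz mod fs = 55 kHz.
55 kHz > fs/2 = 29.75 kHz, folds to fs − 55 kHz = 4.5 kHz.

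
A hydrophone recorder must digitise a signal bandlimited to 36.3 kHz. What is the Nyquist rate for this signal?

72.6 kHz

Nyquist rate = 2 × 36.3 kHz = 72.6 kHz.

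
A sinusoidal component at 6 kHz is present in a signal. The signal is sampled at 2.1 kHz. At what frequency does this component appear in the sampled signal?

6 kHz mod fs = 1.8 kHz.
1.8 kHz > fs/2 = 1.05 kHz, folds to fs − 1.8 kHz = 0.3 kHz.

0.3 kHz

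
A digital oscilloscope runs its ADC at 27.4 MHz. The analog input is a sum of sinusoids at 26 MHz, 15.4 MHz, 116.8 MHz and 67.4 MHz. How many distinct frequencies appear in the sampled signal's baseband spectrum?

4

fs/2 = 13.7 MHz.
26 MHz > fs/2 = 13.7 MHz, folds to fs − 26 MHz = 1.4 MHz.
15.4 MHz > fs/2 = 13.7 MHz, folds to fs − 15.4 MHz = 12 MHz.
116.8 MHz mod fs = 7.2 MHz.
7.2 MHz ≤ fs/2 = 13.7 MHz, appears at 7.2 MHz.
67.4 MHz mod fs = 12.6 MHz.
12.6 MHz ≤ fs/2 = 13.7 MHz, appears at 12.6 MHz.
Distinct values: {1.4 MHz, 7.2 MHz, 12 MHz, 12.6 MHz} → 4.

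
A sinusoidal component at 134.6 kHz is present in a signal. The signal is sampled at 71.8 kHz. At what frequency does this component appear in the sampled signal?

134.6 kHz mod fs = 62.8 kHz.
62.8 kHz > fs/2 = 35.9 kHz, folds to fs − 62.8 kHz = 9 kHz.

9 kHz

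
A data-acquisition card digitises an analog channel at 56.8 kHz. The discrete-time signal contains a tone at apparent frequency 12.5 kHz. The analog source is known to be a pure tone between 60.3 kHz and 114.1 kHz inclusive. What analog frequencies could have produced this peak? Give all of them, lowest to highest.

Frequencies that alias to 12.5 kHz are k·fs ± 12.5 kHz for integer k ≥ 0.
k=0: 12.5 kHz.
k=1: 44.3 kHz, 69.3 kHz.
k=2: 101.1 kHz, 126.1 kHz.
k=3: 157.9 kHz, 182.9 kHz.
Within [60.3 kHz, 114.1 kHz]: 69.3 kHz, 101.1 kHz.

69.3 kHz, 101.1 kHz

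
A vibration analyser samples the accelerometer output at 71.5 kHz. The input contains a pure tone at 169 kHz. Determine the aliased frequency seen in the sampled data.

26 kHz

169 kHz mod fs = 26 kHz.
26 kHz ≤ fs/2 = 35.75 kHz, appears at 26 kHz.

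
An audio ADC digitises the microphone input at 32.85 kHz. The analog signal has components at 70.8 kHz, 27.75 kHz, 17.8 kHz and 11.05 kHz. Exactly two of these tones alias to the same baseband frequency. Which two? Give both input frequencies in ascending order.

27.75 kHz, 70.8 kHz

fs/2 = 16.425 kHz.
70.8 kHz mod fs = 5.1 kHz.
5.1 kHz ≤ fs/2 = 16.425 kHz, appears at 5.1 kHz.
27.75 kHz > fs/2 = 16.425 kHz, folds to fs − 27.75 kHz = 5.1 kHz.
17.8 kHz > fs/2 = 16.425 kHz, folds to fs − 17.8 kHz = 15.05 kHz.
11.05 kHz ≤ fs/2 = 16.425 kHz, passes unchanged.
27.75 kHz and 70.8 kHz both map to 5.1 kHz.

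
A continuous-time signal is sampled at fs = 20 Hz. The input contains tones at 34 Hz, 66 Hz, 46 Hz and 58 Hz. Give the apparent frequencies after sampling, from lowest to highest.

2 Hz, 6 Hz

fs/2 = 10 Hz.
34 Hz mod fs = 14 Hz.
14 Hz > fs/2 = 10 Hz, folds to fs − 14 Hz = 6 Hz.
66 Hz mod fs = 6 Hz.
6 Hz ≤ fs/2 = 10 Hz, appears at 6 Hz.
46 Hz mod fs = 6 Hz.
6 Hz ≤ fs/2 = 10 Hz, appears at 6 Hz.
58 Hz mod fs = 18 Hz.
18 Hz > fs/2 = 10 Hz, folds to fs − 18 Hz = 2 Hz.
Distinct values: {2 Hz, 6 Hz}.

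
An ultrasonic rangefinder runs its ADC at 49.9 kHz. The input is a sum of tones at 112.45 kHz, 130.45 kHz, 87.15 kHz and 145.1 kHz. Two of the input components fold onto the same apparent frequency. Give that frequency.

fs/2 = 24.95 kHz.
112.45 kHz mod fs = 12.65 kHz.
12.65 kHz ≤ fs/2 = 24.95 kHz, appears at 12.65 kHz.
130.45 kHz mod fs = 30.65 kHz.
30.65 kHz > fs/2 = 24.95 kHz, folds to fs − 30.65 kHz = 19.25 kHz.
87.15 kHz mod fs = 37.25 kHz.
37.25 kHz > fs/2 = 24.95 kHz, folds to fs − 37.25 kHz = 12.65 kHz.
145.1 kHz mod fs = 45.3 kHz.
45.3 kHz > fs/2 = 24.95 kHz, folds to fs − 45.3 kHz = 4.6 kHz.
87.15 kHz and 112.45 kHz both map to 12.65 kHz.

12.65 kHz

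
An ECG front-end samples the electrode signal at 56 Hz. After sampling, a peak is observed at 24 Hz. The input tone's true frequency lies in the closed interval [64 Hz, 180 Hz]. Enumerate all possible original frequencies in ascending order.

Frequencies that alias to 24 Hz are k·fs ± 24 Hz for integer k ≥ 0.
k=0: 24 Hz.
k=1: 32 Hz, 80 Hz.
k=2: 88 Hz, 136 Hz.
k=3: 144 Hz, 192 Hz.
k=4: 200 Hz, 248 Hz.
Within [64 Hz, 180 Hz]: 80 Hz, 88 Hz, 136 Hz, 144 Hz.

80 Hz, 88 Hz, 136 Hz, 144 Hz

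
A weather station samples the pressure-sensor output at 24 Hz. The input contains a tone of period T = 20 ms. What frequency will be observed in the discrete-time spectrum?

2 Hz

T = 20 ms → f = 1/T = 50 Hz.
50 Hz mod fs = 2 Hz.
2 Hz ≤ fs/2 = 12 Hz, appears at 2 Hz.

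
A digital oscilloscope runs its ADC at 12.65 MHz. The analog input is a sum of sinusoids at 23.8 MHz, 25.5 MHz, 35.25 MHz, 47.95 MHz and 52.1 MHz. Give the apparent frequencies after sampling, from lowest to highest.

fs/2 = 6.325 MHz.
23.8 MHz mod fs = 11.15 MHz.
11.15 MHz > fs/2 = 6.325 MHz, folds to fs − 11.15 MHz = 1.5 MHz.
25.5 MHz mod fs = 0.2 MHz.
0.2 MHz ≤ fs/2 = 6.325 MHz, appears at 0.2 MHz.
35.25 MHz mod fs = 9.95 MHz.
9.95 MHz > fs/2 = 6.325 MHz, folds to fs − 9.95 MHz = 2.7 MHz.
47.95 MHz mod fs = 10 MHz.
10 MHz > fs/2 = 6.325 MHz, folds to fs − 10 MHz = 2.65 MHz.
52.1 MHz mod fs = 1.5 MHz.
1.5 MHz ≤ fs/2 = 6.325 MHz, appears at 1.5 MHz.
Distinct values: {0.2 MHz, 1.5 MHz, 2.65 MHz, 2.7 MHz}.

0.2 MHz, 1.5 MHz, 2.65 MHz, 2.7 MHz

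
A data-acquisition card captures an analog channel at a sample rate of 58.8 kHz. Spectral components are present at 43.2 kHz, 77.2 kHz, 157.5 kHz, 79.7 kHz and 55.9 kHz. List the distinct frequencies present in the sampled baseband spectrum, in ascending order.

fs/2 = 29.4 kHz.
43.2 kHz > fs/2 = 29.4 kHz, folds to fs − 43.2 kHz = 15.6 kHz.
77.2 kHz mod fs = 18.4 kHz.
18.4 kHz ≤ fs/2 = 29.4 kHz, appears at 18.4 kHz.
157.5 kHz mod fs = 39.9 kHz.
39.9 kHz > fs/2 = 29.4 kHz, folds to fs − 39.9 kHz = 18.9 kHz.
79.7 kHz mod fs = 20.9 kHz.
20.9 kHz ≤ fs/2 = 29.4 kHz, appears at 20.9 kHz.
55.9 kHz > fs/2 = 29.4 kHz, folds to fs − 55.9 kHz = 2.9 kHz.
Distinct values: {2.9 kHz, 15.6 kHz, 18.4 kHz, 18.9 kHz, 20.9 kHz}.

2.9 kHz, 15.6 kHz, 18.4 kHz, 18.9 kHz, 20.9 kHz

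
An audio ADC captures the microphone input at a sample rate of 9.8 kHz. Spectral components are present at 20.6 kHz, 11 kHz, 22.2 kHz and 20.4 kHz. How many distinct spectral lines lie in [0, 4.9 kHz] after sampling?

4

fs/2 = 4.9 kHz.
20.6 kHz mod fs = 1 kHz.
1 kHz ≤ fs/2 = 4.9 kHz, appears at 1 kHz.
11 kHz mod fs = 1.2 kHz.
1.2 kHz ≤ fs/2 = 4.9 kHz, appears at 1.2 kHz.
22.2 kHz mod fs = 2.6 kHz.
2.6 kHz ≤ fs/2 = 4.9 kHz, appears at 2.6 kHz.
20.4 kHz mod fs = 0.8 kHz.
0.8 kHz ≤ fs/2 = 4.9 kHz, appears at 0.8 kHz.
Distinct values: {0.8 kHz, 1 kHz, 1.2 kHz, 2.6 kHz} → 4.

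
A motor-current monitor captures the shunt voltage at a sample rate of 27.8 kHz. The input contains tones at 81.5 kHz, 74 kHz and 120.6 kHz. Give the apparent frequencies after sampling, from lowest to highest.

fs/2 = 13.9 kHz.
81.5 kHz mod fs = 25.9 kHz.
25.9 kHz > fs/2 = 13.9 kHz, folds to fs − 25.9 kHz = 1.9 kHz.
74 kHz mod fs = 18.4 kHz.
18.4 kHz > fs/2 = 13.9 kHz, folds to fs − 18.4 kHz = 9.4 kHz.
120.6 kHz mod fs = 9.4 kHz.
9.4 kHz ≤ fs/2 = 13.9 kHz, appears at 9.4 kHz.
Distinct values: {1.9 kHz, 9.4 kHz}.

1.9 kHz, 9.4 kHz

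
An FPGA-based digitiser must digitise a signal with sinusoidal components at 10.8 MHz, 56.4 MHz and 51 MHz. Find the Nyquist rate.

112.8 MHz

Highest-frequency component: 56.4 MHz.
Nyquist rate = 2 × 56.4 MHz = 112.8 MHz.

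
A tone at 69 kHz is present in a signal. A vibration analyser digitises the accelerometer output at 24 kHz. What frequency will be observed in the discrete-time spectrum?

69 kHz mod fs = 21 kHz.
21 kHz > fs/2 = 12 kHz, folds to fs − 21 kHz = 3 kHz.

3 kHz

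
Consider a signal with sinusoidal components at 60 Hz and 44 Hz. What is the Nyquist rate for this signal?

Highest-frequency component: 60 Hz.
Nyquist rate = 2 × 60 Hz = 120 Hz.

120 Hz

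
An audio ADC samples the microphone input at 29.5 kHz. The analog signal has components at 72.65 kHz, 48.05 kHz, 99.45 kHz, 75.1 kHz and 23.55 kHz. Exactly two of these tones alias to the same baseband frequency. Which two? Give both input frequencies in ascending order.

fs/2 = 14.75 kHz.
72.65 kHz mod fs = 13.65 kHz.
13.65 kHz ≤ fs/2 = 14.75 kHz, appears at 13.65 kHz.
48.05 kHz mod fs = 18.55 kHz.
18.55 kHz > fs/2 = 14.75 kHz, folds to fs − 18.55 kHz = 10.95 kHz.
99.45 kHz mod fs = 10.95 kHz.
10.95 kHz ≤ fs/2 = 14.75 kHz, appears at 10.95 kHz.
75.1 kHz mod fs = 16.1 kHz.
16.1 kHz > fs/2 = 14.75 kHz, folds to fs − 16.1 kHz = 13.4 kHz.
23.55 kHz > fs/2 = 14.75 kHz, folds to fs − 23.55 kHz = 5.95 kHz.
48.05 kHz and 99.45 kHz both map to 10.95 kHz.

48.05 kHz, 99.45 kHz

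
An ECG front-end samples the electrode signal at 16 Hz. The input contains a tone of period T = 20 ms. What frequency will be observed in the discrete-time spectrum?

2 Hz

T = 20 ms → f = 1/T = 50 Hz.
50 Hz mod fs = 2 Hz.
2 Hz ≤ fs/2 = 8 Hz, appears at 2 Hz.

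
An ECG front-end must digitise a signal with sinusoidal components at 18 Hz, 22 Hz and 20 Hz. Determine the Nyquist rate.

Highest-frequency component: 22 Hz.
Nyquist rate = 2 × 22 Hz = 44 Hz.

44 Hz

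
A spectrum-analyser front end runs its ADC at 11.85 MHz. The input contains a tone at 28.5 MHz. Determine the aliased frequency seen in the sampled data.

28.5 MHz mod fs = 4.8 MHz.
4.8 MHz ≤ fs/2 = 5.925 MHz, appears at 4.8 MHz.

4.8 MHz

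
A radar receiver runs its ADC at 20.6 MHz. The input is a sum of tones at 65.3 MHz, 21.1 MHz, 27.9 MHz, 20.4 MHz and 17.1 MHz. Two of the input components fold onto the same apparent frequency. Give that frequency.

fs/2 = 10.3 MHz.
65.3 MHz mod fs = 3.5 MHz.
3.5 MHz ≤ fs/2 = 10.3 MHz, appears at 3.5 MHz.
21.1 MHz mod fs = 0.5 MHz.
0.5 MHz ≤ fs/2 = 10.3 MHz, appears at 0.5 MHz.
27.9 MHz mod fs = 7.3 MHz.
7.3 MHz ≤ fs/2 = 10.3 MHz, appears at 7.3 MHz.
20.4 MHz > fs/2 = 10.3 MHz, folds to fs − 20.4 MHz = 0.2 MHz.
17.1 MHz > fs/2 = 10.3 MHz, folds to fs − 17.1 MHz = 3.5 MHz.
17.1 MHz and 65.3 MHz both map to 3.5 MHz.

3.5 MHz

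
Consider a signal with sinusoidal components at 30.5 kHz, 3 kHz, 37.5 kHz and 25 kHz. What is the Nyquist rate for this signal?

75 kHz

Highest-frequency component: 37.5 kHz.
Nyquist rate = 2 × 37.5 kHz = 75 kHz.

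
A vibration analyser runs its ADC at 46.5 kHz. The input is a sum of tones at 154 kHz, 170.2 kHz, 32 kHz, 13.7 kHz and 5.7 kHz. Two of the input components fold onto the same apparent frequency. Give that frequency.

fs/2 = 23.25 kHz.
154 kHz mod fs = 14.5 kHz.
14.5 kHz ≤ fs/2 = 23.25 kHz, appears at 14.5 kHz.
170.2 kHz mod fs = 30.7 kHz.
30.7 kHz > fs/2 = 23.25 kHz, folds to fs − 30.7 kHz = 15.8 kHz.
32 kHz > fs/2 = 23.25 kHz, folds to fs − 32 kHz = 14.5 kHz.
13.7 kHz ≤ fs/2 = 23.25 kHz, passes unchanged.
5.7 kHz ≤ fs/2 = 23.25 kHz, passes unchanged.
32 kHz and 154 kHz both map to 14.5 kHz.

14.5 kHz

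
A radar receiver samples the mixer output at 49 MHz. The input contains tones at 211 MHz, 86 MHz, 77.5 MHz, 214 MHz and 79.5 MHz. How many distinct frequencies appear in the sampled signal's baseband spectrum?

5

fs/2 = 24.5 MHz.
211 MHz mod fs = 15 MHz.
15 MHz ≤ fs/2 = 24.5 MHz, appears at 15 MHz.
86 MHz mod fs = 37 MHz.
37 MHz > fs/2 = 24.5 MHz, folds to fs − 37 MHz = 12 MHz.
77.5 MHz mod fs = 28.5 MHz.
28.5 MHz > fs/2 = 24.5 MHz, folds to fs − 28.5 MHz = 20.5 MHz.
214 MHz mod fs = 18 MHz.
18 MHz ≤ fs/2 = 24.5 MHz, appears at 18 MHz.
79.5 MHz mod fs = 30.5 MHz.
30.5 MHz > fs/2 = 24.5 MHz, folds to fs − 30.5 MHz = 18.5 MHz.
Distinct values: {12 MHz, 15 MHz, 18 MHz, 18.5 MHz, 20.5 MHz} → 5.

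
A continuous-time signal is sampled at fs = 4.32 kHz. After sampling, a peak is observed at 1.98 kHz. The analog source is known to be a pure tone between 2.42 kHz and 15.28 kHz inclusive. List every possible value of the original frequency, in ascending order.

Frequencies that alias to 1.98 kHz are k·fs ± 1.98 kHz for integer k ≥ 0.
k=0: 1.98 kHz.
k=1: 2.34 kHz, 6.3 kHz.
k=2: 6.66 kHz, 10.62 kHz.
k=3: 10.98 kHz, 14.94 kHz.
k=4: 15.3 kHz, 19.26 kHz.
Within [2.42 kHz, 15.28 kHz]: 6.3 kHz, 6.66 kHz, 10.62 kHz, 10.98 kHz, 14.94 kHz.

6.3 kHz, 6.66 kHz, 10.62 kHz, 10.98 kHz, 14.94 kHz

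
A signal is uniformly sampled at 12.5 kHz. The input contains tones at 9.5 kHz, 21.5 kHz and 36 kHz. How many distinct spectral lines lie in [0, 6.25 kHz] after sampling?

3

fs/2 = 6.25 kHz.
9.5 kHz > fs/2 = 6.25 kHz, folds to fs − 9.5 kHz = 3 kHz.
21.5 kHz mod fs = 9 kHz.
9 kHz > fs/2 = 6.25 kHz, folds to fs − 9 kHz = 3.5 kHz.
36 kHz mod fs = 11 kHz.
11 kHz > fs/2 = 6.25 kHz, folds to fs − 11 kHz = 1.5 kHz.
Distinct values: {1.5 kHz, 3 kHz, 3.5 kHz} → 3.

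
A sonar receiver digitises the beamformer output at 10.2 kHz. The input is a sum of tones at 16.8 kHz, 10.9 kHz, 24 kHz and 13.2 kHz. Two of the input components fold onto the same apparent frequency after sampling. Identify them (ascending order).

16.8 kHz, 24 kHz

fs/2 = 5.1 kHz.
16.8 kHz mod fs = 6.6 kHz.
6.6 kHz > fs/2 = 5.1 kHz, folds to fs − 6.6 kHz = 3.6 kHz.
10.9 kHz mod fs = 0.7 kHz.
0.7 kHz ≤ fs/2 = 5.1 kHz, appears at 0.7 kHz.
24 kHz mod fs = 3.6 kHz.
3.6 kHz ≤ fs/2 = 5.1 kHz, appears at 3.6 kHz.
13.2 kHz mod fs = 3 kHz.
3 kHz ≤ fs/2 = 5.1 kHz, appears at 3 kHz.
16.8 kHz and 24 kHz both map to 3.6 kHz.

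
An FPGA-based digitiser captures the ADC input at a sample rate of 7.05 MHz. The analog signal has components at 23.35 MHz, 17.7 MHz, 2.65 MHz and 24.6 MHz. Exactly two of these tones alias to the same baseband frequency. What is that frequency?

fs/2 = 3.525 MHz.
23.35 MHz mod fs = 2.2 MHz.
2.2 MHz ≤ fs/2 = 3.525 MHz, appears at 2.2 MHz.
17.7 MHz mod fs = 3.6 MHz.
3.6 MHz > fs/2 = 3.525 MHz, folds to fs − 3.6 MHz = 3.45 MHz.
2.65 MHz ≤ fs/2 = 3.525 MHz, passes unchanged.
24.6 MHz mod fs = 3.45 MHz.
3.45 MHz ≤ fs/2 = 3.525 MHz, appears at 3.45 MHz.
17.7 MHz and 24.6 MHz both map to 3.45 MHz.

3.45 MHz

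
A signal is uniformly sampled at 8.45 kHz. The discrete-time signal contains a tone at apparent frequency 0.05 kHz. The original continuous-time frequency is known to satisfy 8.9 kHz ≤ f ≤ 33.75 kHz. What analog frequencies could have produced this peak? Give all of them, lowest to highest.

Frequencies that alias to 0.05 kHz are k·fs ± 0.05 kHz for integer k ≥ 0.
k=0: 0.05 kHz.
k=1: 8.4 kHz, 8.5 kHz.
k=2: 16.85 kHz, 16.95 kHz.
k=3: 25.3 kHz, 25.4 kHz.
k=4: 33.75 kHz, 33.85 kHz.
k=5: 42.2 kHz, 42.3 kHz.
Within [8.9 kHz, 33.75 kHz]: 16.85 kHz, 16.95 kHz, 25.3 kHz, 25.4 kHz, 33.75 kHz.

16.85 kHz, 16.95 kHz, 25.3 kHz, 25.4 kHz, 33.75 kHz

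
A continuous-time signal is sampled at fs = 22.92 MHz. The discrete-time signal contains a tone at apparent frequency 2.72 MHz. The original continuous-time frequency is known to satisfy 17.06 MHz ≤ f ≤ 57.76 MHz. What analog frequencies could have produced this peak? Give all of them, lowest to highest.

20.2 MHz, 25.64 MHz, 43.12 MHz, 48.56 MHz

Frequencies that alias to 2.72 MHz are k·fs ± 2.72 MHz for integer k ≥ 0.
k=0: 2.72 MHz.
k=1: 20.2 MHz, 25.64 MHz.
k=2: 43.12 MHz, 48.56 MHz.
k=3: 66.04 MHz, 71.48 MHz.
Within [17.06 MHz, 57.76 MHz]: 20.2 MHz, 25.64 MHz, 43.12 MHz, 48.56 MHz.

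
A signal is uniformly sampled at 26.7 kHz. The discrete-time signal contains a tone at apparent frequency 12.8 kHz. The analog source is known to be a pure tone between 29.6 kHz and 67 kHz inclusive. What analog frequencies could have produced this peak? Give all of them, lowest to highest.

Frequencies that alias to 12.8 kHz are k·fs ± 12.8 kHz for integer k ≥ 0.
k=0: 12.8 kHz.
k=1: 13.9 kHz, 39.5 kHz.
k=2: 40.6 kHz, 66.2 kHz.
k=3: 67.3 kHz, 92.9 kHz.
Within [29.6 kHz, 67 kHz]: 39.5 kHz, 40.6 kHz, 66.2 kHz.

39.5 kHz, 40.6 kHz, 66.2 kHz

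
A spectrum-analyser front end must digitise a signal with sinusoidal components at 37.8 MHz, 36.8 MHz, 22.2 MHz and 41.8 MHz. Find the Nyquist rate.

Highest-frequency component: 41.8 MHz.
Nyquist rate = 2 × 41.8 MHz = 83.6 MHz.

83.6 MHz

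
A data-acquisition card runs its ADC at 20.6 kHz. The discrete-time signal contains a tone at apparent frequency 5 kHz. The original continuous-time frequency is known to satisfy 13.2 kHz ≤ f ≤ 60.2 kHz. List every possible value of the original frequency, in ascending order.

15.6 kHz, 25.6 kHz, 36.2 kHz, 46.2 kHz, 56.8 kHz

Frequencies that alias to 5 kHz are k·fs ± 5 kHz for integer k ≥ 0.
k=0: 5 kHz.
k=1: 15.6 kHz, 25.6 kHz.
k=2: 36.2 kHz, 46.2 kHz.
k=3: 56.8 kHz, 66.8 kHz.
k=4: 77.4 kHz, 87.4 kHz.
Within [13.2 kHz, 60.2 kHz]: 15.6 kHz, 25.6 kHz, 36.2 kHz, 46.2 kHz, 56.8 kHz.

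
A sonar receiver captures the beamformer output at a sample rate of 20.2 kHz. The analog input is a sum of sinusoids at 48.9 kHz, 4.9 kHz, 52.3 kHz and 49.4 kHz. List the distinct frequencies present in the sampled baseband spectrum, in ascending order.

4.9 kHz, 8.3 kHz, 8.5 kHz, 9 kHz

fs/2 = 10.1 kHz.
48.9 kHz mod fs = 8.5 kHz.
8.5 kHz ≤ fs/2 = 10.1 kHz, appears at 8.5 kHz.
4.9 kHz ≤ fs/2 = 10.1 kHz, passes unchanged.
52.3 kHz mod fs = 11.9 kHz.
11.9 kHz > fs/2 = 10.1 kHz, folds to fs − 11.9 kHz = 8.3 kHz.
49.4 kHz mod fs = 9 kHz.
9 kHz ≤ fs/2 = 10.1 kHz, appears at 9 kHz.
Distinct values: {4.9 kHz, 8.3 kHz, 8.5 kHz, 9 kHz}.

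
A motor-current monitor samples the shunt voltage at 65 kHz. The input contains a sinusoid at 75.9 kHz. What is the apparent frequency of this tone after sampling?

10.9 kHz

75.9 kHz mod fs = 10.9 kHz.
10.9 kHz ≤ fs/2 = 32.5 kHz, appears at 10.9 kHz.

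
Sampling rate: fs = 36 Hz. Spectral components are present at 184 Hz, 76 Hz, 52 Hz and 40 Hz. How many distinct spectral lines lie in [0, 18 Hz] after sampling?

2

fs/2 = 18 Hz.
184 Hz mod fs = 4 Hz.
4 Hz ≤ fs/2 = 18 Hz, appears at 4 Hz.
76 Hz mod fs = 4 Hz.
4 Hz ≤ fs/2 = 18 Hz, appears at 4 Hz.
52 Hz mod fs = 16 Hz.
16 Hz ≤ fs/2 = 18 Hz, appears at 16 Hz.
40 Hz mod fs = 4 Hz.
4 Hz ≤ fs/2 = 18 Hz, appears at 4 Hz.
Distinct values: {4 Hz, 16 Hz} → 2.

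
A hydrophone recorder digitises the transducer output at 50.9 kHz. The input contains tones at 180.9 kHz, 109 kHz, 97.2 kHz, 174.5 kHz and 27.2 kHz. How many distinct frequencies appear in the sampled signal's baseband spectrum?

fs/2 = 25.45 kHz.
180.9 kHz mod fs = 28.2 kHz.
28.2 kHz > fs/2 = 25.45 kHz, folds to fs − 28.2 kHz = 22.7 kHz.
109 kHz mod fs = 7.2 kHz.
7.2 kHz ≤ fs/2 = 25.45 kHz, appears at 7.2 kHz.
97.2 kHz mod fs = 46.3 kHz.
46.3 kHz > fs/2 = 25.45 kHz, folds to fs − 46.3 kHz = 4.6 kHz.
174.5 kHz mod fs = 21.8 kHz.
21.8 kHz ≤ fs/2 = 25.45 kHz, appears at 21.8 kHz.
27.2 kHz > fs/2 = 25.45 kHz, folds to fs − 27.2 kHz = 23.7 kHz.
Distinct values: {4.6 kHz, 7.2 kHz, 21.8 kHz, 22.7 kHz, 23.7 kHz} → 5.

5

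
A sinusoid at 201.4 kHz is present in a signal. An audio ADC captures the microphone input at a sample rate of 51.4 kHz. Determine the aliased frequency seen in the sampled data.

4.2 kHz

201.4 kHz mod fs = 47.2 kHz.
47.2 kHz > fs/2 = 25.7 kHz, folds to fs − 47.2 kHz = 4.2 kHz.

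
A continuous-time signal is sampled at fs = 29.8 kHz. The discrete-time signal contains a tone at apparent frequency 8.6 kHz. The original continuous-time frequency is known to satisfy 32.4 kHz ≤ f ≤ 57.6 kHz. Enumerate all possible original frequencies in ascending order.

Frequencies that alias to 8.6 kHz are k·fs ± 8.6 kHz for integer k ≥ 0.
k=0: 8.6 kHz.
k=1: 21.2 kHz, 38.4 kHz.
k=2: 51 kHz, 68.2 kHz.
k=3: 80.8 kHz, 98 kHz.
Within [32.4 kHz, 57.6 kHz]: 38.4 kHz, 51 kHz.

38.4 kHz, 51 kHz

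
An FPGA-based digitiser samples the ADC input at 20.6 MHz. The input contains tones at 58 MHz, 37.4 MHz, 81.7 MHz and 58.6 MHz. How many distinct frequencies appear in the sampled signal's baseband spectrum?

fs/2 = 10.3 MHz.
58 MHz mod fs = 16.8 MHz.
16.8 MHz > fs/2 = 10.3 MHz, folds to fs − 16.8 MHz = 3.8 MHz.
37.4 MHz mod fs = 16.8 MHz.
16.8 MHz > fs/2 = 10.3 MHz, folds to fs − 16.8 MHz = 3.8 MHz.
81.7 MHz mod fs = 19.9 MHz.
19.9 MHz > fs/2 = 10.3 MHz, folds to fs − 19.9 MHz = 0.7 MHz.
58.6 MHz mod fs = 17.4 MHz.
17.4 MHz > fs/2 = 10.3 MHz, folds to fs − 17.4 MHz = 3.2 MHz.
Distinct values: {0.7 MHz, 3.2 MHz, 3.8 MHz} → 3.

3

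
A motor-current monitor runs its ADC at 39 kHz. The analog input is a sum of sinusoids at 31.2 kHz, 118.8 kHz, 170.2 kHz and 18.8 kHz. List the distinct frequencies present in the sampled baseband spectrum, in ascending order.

1.8 kHz, 7.8 kHz, 14.2 kHz, 18.8 kHz

fs/2 = 19.5 kHz.
31.2 kHz > fs/2 = 19.5 kHz, folds to fs − 31.2 kHz = 7.8 kHz.
118.8 kHz mod fs = 1.8 kHz.
1.8 kHz ≤ fs/2 = 19.5 kHz, appears at 1.8 kHz.
170.2 kHz mod fs = 14.2 kHz.
14.2 kHz ≤ fs/2 = 19.5 kHz, appears at 14.2 kHz.
18.8 kHz ≤ fs/2 = 19.5 kHz, passes unchanged.
Distinct values: {1.8 kHz, 7.8 kHz, 14.2 kHz, 18.8 kHz}.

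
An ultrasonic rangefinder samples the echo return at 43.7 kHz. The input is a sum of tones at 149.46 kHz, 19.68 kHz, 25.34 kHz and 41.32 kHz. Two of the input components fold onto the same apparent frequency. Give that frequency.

fs/2 = 21.85 kHz.
149.46 kHz mod fs = 18.36 kHz.
18.36 kHz ≤ fs/2 = 21.85 kHz, appears at 18.36 kHz.
19.68 kHz ≤ fs/2 = 21.85 kHz, passes unchanged.
25.34 kHz > fs/2 = 21.85 kHz, folds to fs − 25.34 kHz = 18.36 kHz.
41.32 kHz > fs/2 = 21.85 kHz, folds to fs − 41.32 kHz = 2.38 kHz.
25.34 kHz and 149.46 kHz both map to 18.36 kHz.

18.36 kHz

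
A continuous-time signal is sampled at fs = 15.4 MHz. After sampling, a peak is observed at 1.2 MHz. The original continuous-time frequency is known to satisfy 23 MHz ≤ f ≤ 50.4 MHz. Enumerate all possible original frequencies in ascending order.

29.6 MHz, 32 MHz, 45 MHz, 47.4 MHz

Frequencies that alias to 1.2 MHz are k·fs ± 1.2 MHz for integer k ≥ 0.
k=0: 1.2 MHz.
k=1: 14.2 MHz, 16.6 MHz.
k=2: 29.6 MHz, 32 MHz.
k=3: 45 MHz, 47.4 MHz.
k=4: 60.4 MHz, 62.8 MHz.
Within [23 MHz, 50.4 MHz]: 29.6 MHz, 32 MHz, 45 MHz, 47.4 MHz.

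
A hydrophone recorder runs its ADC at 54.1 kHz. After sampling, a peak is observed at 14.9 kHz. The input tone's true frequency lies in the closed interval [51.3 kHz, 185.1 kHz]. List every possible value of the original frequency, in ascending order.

69 kHz, 93.3 kHz, 123.1 kHz, 147.4 kHz, 177.2 kHz

Frequencies that alias to 14.9 kHz are k·fs ± 14.9 kHz for integer k ≥ 0.
k=0: 14.9 kHz.
k=1: 39.2 kHz, 69 kHz.
k=2: 93.3 kHz, 123.1 kHz.
k=3: 147.4 kHz, 177.2 kHz.
k=4: 201.5 kHz, 231.3 kHz.
Within [51.3 kHz, 185.1 kHz]: 69 kHz, 93.3 kHz, 123.1 kHz, 147.4 kHz, 177.2 kHz.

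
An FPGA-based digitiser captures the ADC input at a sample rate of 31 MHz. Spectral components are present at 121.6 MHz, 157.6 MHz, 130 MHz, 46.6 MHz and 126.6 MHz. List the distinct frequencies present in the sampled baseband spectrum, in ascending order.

2.4 MHz, 2.6 MHz, 6 MHz, 15.4 MHz

fs/2 = 15.5 MHz.
121.6 MHz mod fs = 28.6 MHz.
28.6 MHz > fs/2 = 15.5 MHz, folds to fs − 28.6 MHz = 2.4 MHz.
157.6 MHz mod fs = 2.6 MHz.
2.6 MHz ≤ fs/2 = 15.5 MHz, appears at 2.6 MHz.
130 MHz mod fs = 6 MHz.
6 MHz ≤ fs/2 = 15.5 MHz, appears at 6 MHz.
46.6 MHz mod fs = 15.6 MHz.
15.6 MHz > fs/2 = 15.5 MHz, folds to fs − 15.6 MHz = 15.4 MHz.
126.6 MHz mod fs = 2.6 MHz.
2.6 MHz ≤ fs/2 = 15.5 MHz, appears at 2.6 MHz.
Distinct values: {2.4 MHz, 2.6 MHz, 6 MHz, 15.4 MHz}.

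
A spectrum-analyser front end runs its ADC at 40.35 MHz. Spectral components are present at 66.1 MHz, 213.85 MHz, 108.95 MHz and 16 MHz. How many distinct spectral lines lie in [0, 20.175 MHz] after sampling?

fs/2 = 20.175 MHz.
66.1 MHz mod fs = 25.75 MHz.
25.75 MHz > fs/2 = 20.175 MHz, folds to fs − 25.75 MHz = 14.6 MHz.
213.85 MHz mod fs = 12.1 MHz.
12.1 MHz ≤ fs/2 = 20.175 MHz, appears at 12.1 MHz.
108.95 MHz mod fs = 28.25 MHz.
28.25 MHz > fs/2 = 20.175 MHz, folds to fs − 28.25 MHz = 12.1 MHz.
16 MHz ≤ fs/2 = 20.175 MHz, passes unchanged.
Distinct values: {12.1 MHz, 14.6 MHz, 16 MHz} → 3.

3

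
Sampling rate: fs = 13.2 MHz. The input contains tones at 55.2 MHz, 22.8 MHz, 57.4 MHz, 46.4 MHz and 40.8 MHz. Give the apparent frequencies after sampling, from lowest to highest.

1.2 MHz, 2.4 MHz, 3.6 MHz, 4.6 MHz, 6.4 MHz

fs/2 = 6.6 MHz.
55.2 MHz mod fs = 2.4 MHz.
2.4 MHz ≤ fs/2 = 6.6 MHz, appears at 2.4 MHz.
22.8 MHz mod fs = 9.6 MHz.
9.6 MHz > fs/2 = 6.6 MHz, folds to fs − 9.6 MHz = 3.6 MHz.
57.4 MHz mod fs = 4.6 MHz.
4.6 MHz ≤ fs/2 = 6.6 MHz, appears at 4.6 MHz.
46.4 MHz mod fs = 6.8 MHz.
6.8 MHz > fs/2 = 6.6 MHz, folds to fs − 6.8 MHz = 6.4 MHz.
40.8 MHz mod fs = 1.2 MHz.
1.2 MHz ≤ fs/2 = 6.6 MHz, appears at 1.2 MHz.
Distinct values: {1.2 MHz, 2.4 MHz, 3.6 MHz, 4.6 MHz, 6.4 MHz}.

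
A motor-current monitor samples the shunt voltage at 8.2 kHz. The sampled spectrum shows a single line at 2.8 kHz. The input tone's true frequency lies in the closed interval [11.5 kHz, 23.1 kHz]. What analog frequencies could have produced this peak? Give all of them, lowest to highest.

13.6 kHz, 19.2 kHz, 21.8 kHz

Frequencies that alias to 2.8 kHz are k·fs ± 2.8 kHz for integer k ≥ 0.
k=0: 2.8 kHz.
k=1: 5.4 kHz, 11 kHz.
k=2: 13.6 kHz, 19.2 kHz.
k=3: 21.8 kHz, 27.4 kHz.
k=4: 30 kHz, 35.6 kHz.
Within [11.5 kHz, 23.1 kHz]: 13.6 kHz, 19.2 kHz, 21.8 kHz.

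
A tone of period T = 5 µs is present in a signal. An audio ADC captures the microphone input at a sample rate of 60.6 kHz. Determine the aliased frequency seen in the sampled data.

18.2 kHz

T = 5 µs → f = 1/T = 200 kHz.
200 kHz mod fs = 18.2 kHz.
18.2 kHz ≤ fs/2 = 30.3 kHz, appears at 18.2 kHz.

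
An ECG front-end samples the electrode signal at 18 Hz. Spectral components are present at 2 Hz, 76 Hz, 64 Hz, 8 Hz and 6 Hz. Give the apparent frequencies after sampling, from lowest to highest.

fs/2 = 9 Hz.
2 Hz ≤ fs/2 = 9 Hz, passes unchanged.
76 Hz mod fs = 4 Hz.
4 Hz ≤ fs/2 = 9 Hz, appears at 4 Hz.
64 Hz mod fs = 10 Hz.
10 Hz > fs/2 = 9 Hz, folds to fs − 10 Hz = 8 Hz.
8 Hz ≤ fs/2 = 9 Hz, passes unchanged.
6 Hz ≤ fs/2 = 9 Hz, passes unchanged.
Distinct values: {2 Hz, 4 Hz, 6 Hz, 8 Hz}.

2 Hz, 4 Hz, 6 Hz, 8 Hz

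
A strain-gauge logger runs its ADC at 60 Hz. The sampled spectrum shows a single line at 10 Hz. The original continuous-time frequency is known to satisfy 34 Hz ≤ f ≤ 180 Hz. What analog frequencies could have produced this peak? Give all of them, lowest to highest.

50 Hz, 70 Hz, 110 Hz, 130 Hz, 170 Hz

Frequencies that alias to 10 Hz are k·fs ± 10 Hz for integer k ≥ 0.
k=0: 10 Hz.
k=1: 50 Hz, 70 Hz.
k=2: 110 Hz, 130 Hz.
k=3: 170 Hz, 190 Hz.
k=4: 230 Hz, 250 Hz.
Within [34 Hz, 180 Hz]: 50 Hz, 70 Hz, 110 Hz, 130 Hz, 170 Hz.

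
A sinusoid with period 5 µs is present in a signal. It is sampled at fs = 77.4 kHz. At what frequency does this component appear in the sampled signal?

32.2 kHz

T = 5 µs → f = 1/T = 200 kHz.
200 kHz mod fs = 45.2 kHz.
45.2 kHz > fs/2 = 38.7 kHz, folds to fs − 45.2 kHz = 32.2 kHz.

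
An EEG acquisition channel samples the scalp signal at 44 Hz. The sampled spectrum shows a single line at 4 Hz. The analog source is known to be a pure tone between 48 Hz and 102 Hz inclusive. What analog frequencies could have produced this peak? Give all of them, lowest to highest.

Frequencies that alias to 4 Hz are k·fs ± 4 Hz for integer k ≥ 0.
k=0: 4 Hz.
k=1: 40 Hz, 48 Hz.
k=2: 84 Hz, 92 Hz.
k=3: 128 Hz, 136 Hz.
Within [48 Hz, 102 Hz]: 48 Hz, 84 Hz, 92 Hz.

48 Hz, 84 Hz, 92 Hz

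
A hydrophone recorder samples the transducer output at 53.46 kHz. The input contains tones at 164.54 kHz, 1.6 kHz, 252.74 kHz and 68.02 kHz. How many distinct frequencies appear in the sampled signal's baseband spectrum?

fs/2 = 26.73 kHz.
164.54 kHz mod fs = 4.16 kHz.
4.16 kHz ≤ fs/2 = 26.73 kHz, appears at 4.16 kHz.
1.6 kHz ≤ fs/2 = 26.73 kHz, passes unchanged.
252.74 kHz mod fs = 38.9 kHz.
38.9 kHz > fs/2 = 26.73 kHz, folds to fs − 38.9 kHz = 14.56 kHz.
68.02 kHz mod fs = 14.56 kHz.
14.56 kHz ≤ fs/2 = 26.73 kHz, appears at 14.56 kHz.
Distinct values: {1.6 kHz, 4.16 kHz, 14.56 kHz} → 3.

3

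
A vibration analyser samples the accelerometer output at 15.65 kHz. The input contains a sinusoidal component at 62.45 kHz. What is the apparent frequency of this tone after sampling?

62.45 kHz mod fs = 15.5 kHz.
15.5 kHz > fs/2 = 7.825 kHz, folds to fs − 15.5 kHz = 0.15 kHz.

0.15 kHz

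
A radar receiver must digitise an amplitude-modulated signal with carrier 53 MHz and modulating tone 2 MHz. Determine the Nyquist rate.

AM sidebands sit at fc ± fm = 51 MHz and 55 MHz.
Highest-frequency component: 55 MHz.
Nyquist rate = 2 × 55 MHz = 110 MHz.

110 MHz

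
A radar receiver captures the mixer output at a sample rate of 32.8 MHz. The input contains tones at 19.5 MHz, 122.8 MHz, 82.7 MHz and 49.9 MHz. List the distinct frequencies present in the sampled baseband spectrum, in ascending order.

fs/2 = 16.4 MHz.
19.5 MHz > fs/2 = 16.4 MHz, folds to fs − 19.5 MHz = 13.3 MHz.
122.8 MHz mod fs = 24.4 MHz.
24.4 MHz > fs/2 = 16.4 MHz, folds to fs − 24.4 MHz = 8.4 MHz.
82.7 MHz mod fs = 17.1 MHz.
17.1 MHz > fs/2 = 16.4 MHz, folds to fs − 17.1 MHz = 15.7 MHz.
49.9 MHz mod fs = 17.1 MHz.
17.1 MHz > fs/2 = 16.4 MHz, folds to fs − 17.1 MHz = 15.7 MHz.
Distinct values: {8.4 MHz, 13.3 MHz, 15.7 MHz}.

8.4 MHz, 13.3 MHz, 15.7 MHz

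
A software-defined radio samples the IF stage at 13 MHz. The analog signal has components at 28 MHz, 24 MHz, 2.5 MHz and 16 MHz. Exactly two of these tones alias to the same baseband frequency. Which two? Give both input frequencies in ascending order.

fs/2 = 6.5 MHz.
28 MHz mod fs = 2 MHz.
2 MHz ≤ fs/2 = 6.5 MHz, appears at 2 MHz.
24 MHz mod fs = 11 MHz.
11 MHz > fs/2 = 6.5 MHz, folds to fs − 11 MHz = 2 MHz.
2.5 MHz ≤ fs/2 = 6.5 MHz, passes unchanged.
16 MHz mod fs = 3 MHz.
3 MHz ≤ fs/2 = 6.5 MHz, appears at 3 MHz.
24 MHz and 28 MHz both map to 2 MHz.

24 MHz, 28 MHz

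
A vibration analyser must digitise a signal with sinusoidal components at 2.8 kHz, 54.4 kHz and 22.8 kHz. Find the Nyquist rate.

108.8 kHz

Highest-frequency component: 54.4 kHz.
Nyquist rate = 2 × 54.4 kHz = 108.8 kHz.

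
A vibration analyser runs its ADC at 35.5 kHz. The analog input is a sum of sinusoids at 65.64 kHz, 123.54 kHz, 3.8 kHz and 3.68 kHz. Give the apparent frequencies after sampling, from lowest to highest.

fs/2 = 17.75 kHz.
65.64 kHz mod fs = 30.14 kHz.
30.14 kHz > fs/2 = 17.75 kHz, folds to fs − 30.14 kHz = 5.36 kHz.
123.54 kHz mod fs = 17.04 kHz.
17.04 kHz ≤ fs/2 = 17.75 kHz, appears at 17.04 kHz.
3.8 kHz ≤ fs/2 = 17.75 kHz, passes unchanged.
3.68 kHz ≤ fs/2 = 17.75 kHz, passes unchanged.
Distinct values: {3.68 kHz, 3.8 kHz, 5.36 kHz, 17.04 kHz}.

3.68 kHz, 3.8 kHz, 5.36 kHz, 17.04 kHz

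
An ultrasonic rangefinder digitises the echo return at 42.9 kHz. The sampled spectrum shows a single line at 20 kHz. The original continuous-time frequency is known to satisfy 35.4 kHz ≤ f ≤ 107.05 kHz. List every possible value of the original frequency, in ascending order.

62.9 kHz, 65.8 kHz, 105.8 kHz

Frequencies that alias to 20 kHz are k·fs ± 20 kHz for integer k ≥ 0.
k=0: 20 kHz.
k=1: 22.9 kHz, 62.9 kHz.
k=2: 65.8 kHz, 105.8 kHz.
k=3: 108.7 kHz, 148.7 kHz.
Within [35.4 kHz, 107.05 kHz]: 62.9 kHz, 65.8 kHz, 105.8 kHz.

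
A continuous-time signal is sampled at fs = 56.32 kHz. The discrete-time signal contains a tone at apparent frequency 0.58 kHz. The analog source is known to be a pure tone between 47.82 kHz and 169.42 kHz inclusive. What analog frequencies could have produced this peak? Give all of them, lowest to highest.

Frequencies that alias to 0.58 kHz are k·fs ± 0.58 kHz for integer k ≥ 0.
k=0: 0.58 kHz.
k=1: 55.74 kHz, 56.9 kHz.
k=2: 112.06 kHz, 113.22 kHz.
k=3: 168.38 kHz, 169.54 kHz.
k=4: 224.7 kHz, 225.86 kHz.
Within [47.82 kHz, 169.42 kHz]: 55.74 kHz, 56.9 kHz, 112.06 kHz, 113.22 kHz, 168.38 kHz.

55.74 kHz, 56.9 kHz, 112.06 kHz, 113.22 kHz, 168.38 kHz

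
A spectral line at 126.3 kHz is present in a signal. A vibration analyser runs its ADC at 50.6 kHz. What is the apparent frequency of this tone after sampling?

126.3 kHz mod fs = 25.1 kHz.
25.1 kHz ≤ fs/2 = 25.3 kHz, appears at 25.1 kHz.

25.1 kHz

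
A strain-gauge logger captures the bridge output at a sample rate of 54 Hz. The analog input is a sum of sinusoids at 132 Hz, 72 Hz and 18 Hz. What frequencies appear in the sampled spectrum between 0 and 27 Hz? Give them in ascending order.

18 Hz, 24 Hz

fs/2 = 27 Hz.
132 Hz mod fs = 24 Hz.
24 Hz ≤ fs/2 = 27 Hz, appears at 24 Hz.
72 Hz mod fs = 18 Hz.
18 Hz ≤ fs/2 = 27 Hz, appears at 18 Hz.
18 Hz ≤ fs/2 = 27 Hz, passes unchanged.
Distinct values: {18 Hz, 24 Hz}.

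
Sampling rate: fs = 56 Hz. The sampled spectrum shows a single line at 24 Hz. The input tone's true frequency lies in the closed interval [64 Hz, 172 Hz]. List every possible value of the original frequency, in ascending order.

80 Hz, 88 Hz, 136 Hz, 144 Hz

Frequencies that alias to 24 Hz are k·fs ± 24 Hz for integer k ≥ 0.
k=0: 24 Hz.
k=1: 32 Hz, 80 Hz.
k=2: 88 Hz, 136 Hz.
k=3: 144 Hz, 192 Hz.
k=4: 200 Hz, 248 Hz.
Within [64 Hz, 172 Hz]: 80 Hz, 88 Hz, 136 Hz, 144 Hz.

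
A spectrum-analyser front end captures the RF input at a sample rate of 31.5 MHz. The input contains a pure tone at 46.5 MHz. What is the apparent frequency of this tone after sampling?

46.5 MHz mod fs = 15 MHz.
15 MHz ≤ fs/2 = 15.75 MHz, appears at 15 MHz.

15 MHz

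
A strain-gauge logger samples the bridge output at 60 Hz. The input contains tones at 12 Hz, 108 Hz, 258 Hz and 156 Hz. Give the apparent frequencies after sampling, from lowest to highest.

fs/2 = 30 Hz.
12 Hz ≤ fs/2 = 30 Hz, passes unchanged.
108 Hz mod fs = 48 Hz.
48 Hz > fs/2 = 30 Hz, folds to fs − 48 Hz = 12 Hz.
258 Hz mod fs = 18 Hz.
18 Hz ≤ fs/2 = 30 Hz, appears at 18 Hz.
156 Hz mod fs = 36 Hz.
36 Hz > fs/2 = 30 Hz, folds to fs − 36 Hz = 24 Hz.
Distinct values: {12 Hz, 18 Hz, 24 Hz}.

12 Hz, 18 Hz, 24 Hz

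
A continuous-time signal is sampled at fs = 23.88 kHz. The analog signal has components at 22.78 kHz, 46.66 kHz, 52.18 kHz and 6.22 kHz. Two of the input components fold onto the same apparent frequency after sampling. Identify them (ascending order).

fs/2 = 11.94 kHz.
22.78 kHz > fs/2 = 11.94 kHz, folds to fs − 22.78 kHz = 1.1 kHz.
46.66 kHz mod fs = 22.78 kHz.
22.78 kHz > fs/2 = 11.94 kHz, folds to fs − 22.78 kHz = 1.1 kHz.
52.18 kHz mod fs = 4.42 kHz.
4.42 kHz ≤ fs/2 = 11.94 kHz, appears at 4.42 kHz.
6.22 kHz ≤ fs/2 = 11.94 kHz, passes unchanged.
22.78 kHz and 46.66 kHz both map to 1.1 kHz.

22.78 kHz, 46.66 kHz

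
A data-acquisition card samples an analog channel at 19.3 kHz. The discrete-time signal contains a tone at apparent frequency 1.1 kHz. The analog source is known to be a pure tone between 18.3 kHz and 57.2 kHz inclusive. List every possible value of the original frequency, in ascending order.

20.4 kHz, 37.5 kHz, 39.7 kHz, 56.8 kHz

Frequencies that alias to 1.1 kHz are k·fs ± 1.1 kHz for integer k ≥ 0.
k=0: 1.1 kHz.
k=1: 18.2 kHz, 20.4 kHz.
k=2: 37.5 kHz, 39.7 kHz.
k=3: 56.8 kHz, 59 kHz.
k=4: 76.1 kHz, 78.3 kHz.
Within [18.3 kHz, 57.2 kHz]: 20.4 kHz, 37.5 kHz, 39.7 kHz, 56.8 kHz.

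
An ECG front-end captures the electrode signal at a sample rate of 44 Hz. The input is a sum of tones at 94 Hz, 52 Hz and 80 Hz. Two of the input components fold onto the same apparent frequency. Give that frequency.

fs/2 = 22 Hz.
94 Hz mod fs = 6 Hz.
6 Hz ≤ fs/2 = 22 Hz, appears at 6 Hz.
52 Hz mod fs = 8 Hz.
8 Hz ≤ fs/2 = 22 Hz, appears at 8 Hz.
80 Hz mod fs = 36 Hz.
36 Hz > fs/2 = 22 Hz, folds to fs − 36 Hz = 8 Hz.
52 Hz and 80 Hz both map to 8 Hz.

8 Hz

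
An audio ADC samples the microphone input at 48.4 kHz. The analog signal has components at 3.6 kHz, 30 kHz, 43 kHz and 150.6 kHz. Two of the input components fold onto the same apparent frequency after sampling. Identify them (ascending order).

43 kHz, 150.6 kHz

fs/2 = 24.2 kHz.
3.6 kHz ≤ fs/2 = 24.2 kHz, passes unchanged.
30 kHz > fs/2 = 24.2 kHz, folds to fs − 30 kHz = 18.4 kHz.
43 kHz > fs/2 = 24.2 kHz, folds to fs − 43 kHz = 5.4 kHz.
150.6 kHz mod fs = 5.4 kHz.
5.4 kHz ≤ fs/2 = 24.2 kHz, appears at 5.4 kHz.
43 kHz and 150.6 kHz both map to 5.4 kHz.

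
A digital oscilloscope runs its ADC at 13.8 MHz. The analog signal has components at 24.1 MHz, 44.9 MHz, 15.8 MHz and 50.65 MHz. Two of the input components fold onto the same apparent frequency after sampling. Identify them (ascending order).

fs/2 = 6.9 MHz.
24.1 MHz mod fs = 10.3 MHz.
10.3 MHz > fs/2 = 6.9 MHz, folds to fs − 10.3 MHz = 3.5 MHz.
44.9 MHz mod fs = 3.5 MHz.
3.5 MHz ≤ fs/2 = 6.9 MHz, appears at 3.5 MHz.
15.8 MHz mod fs = 2 MHz.
2 MHz ≤ fs/2 = 6.9 MHz, appears at 2 MHz.
50.65 MHz mod fs = 9.25 MHz.
9.25 MHz > fs/2 = 6.9 MHz, folds to fs − 9.25 MHz = 4.55 MHz.
24.1 MHz and 44.9 MHz both map to 3.5 MHz.

24.1 MHz, 44.9 MHz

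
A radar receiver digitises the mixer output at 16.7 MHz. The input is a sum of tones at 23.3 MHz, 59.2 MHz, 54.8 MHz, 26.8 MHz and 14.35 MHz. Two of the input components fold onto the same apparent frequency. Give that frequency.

fs/2 = 8.35 MHz.
23.3 MHz mod fs = 6.6 MHz.
6.6 MHz ≤ fs/2 = 8.35 MHz, appears at 6.6 MHz.
59.2 MHz mod fs = 9.1 MHz.
9.1 MHz > fs/2 = 8.35 MHz, folds to fs − 9.1 MHz = 7.6 MHz.
54.8 MHz mod fs = 4.7 MHz.
4.7 MHz ≤ fs/2 = 8.35 MHz, appears at 4.7 MHz.
26.8 MHz mod fs = 10.1 MHz.
10.1 MHz > fs/2 = 8.35 MHz, folds to fs − 10.1 MHz = 6.6 MHz.
14.35 MHz > fs/2 = 8.35 MHz, folds to fs − 14.35 MHz = 2.35 MHz.
23.3 MHz and 26.8 MHz both map to 6.6 MHz.

6.6 MHz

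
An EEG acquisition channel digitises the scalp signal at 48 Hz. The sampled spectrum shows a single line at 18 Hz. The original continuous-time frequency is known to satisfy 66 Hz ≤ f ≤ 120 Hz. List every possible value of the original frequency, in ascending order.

Frequencies that alias to 18 Hz are k·fs ± 18 Hz for integer k ≥ 0.
k=0: 18 Hz.
k=1: 30 Hz, 66 Hz.
k=2: 78 Hz, 114 Hz.
k=3: 126 Hz, 162 Hz.
Within [66 Hz, 120 Hz]: 66 Hz, 78 Hz, 114 Hz.

66 Hz, 78 Hz, 114 Hz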